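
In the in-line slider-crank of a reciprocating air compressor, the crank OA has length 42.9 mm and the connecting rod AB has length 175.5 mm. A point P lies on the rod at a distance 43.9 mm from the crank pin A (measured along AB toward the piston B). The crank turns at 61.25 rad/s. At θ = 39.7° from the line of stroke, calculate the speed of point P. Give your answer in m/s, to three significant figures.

ω = 61.25 rad/s.  Crank-pin speed |V_A| = rω = 2.6276 m/s, perpendicular to OA.
Rod angle: sinφ = −(r/L) sinθ ⇒ φ = -8.983°; ω_rod = −rω cosθ/√(L²−r²sin²θ) = -11.663 rad/s.
V_P = V_A + ω_rod × AP, with AP = 0.0439 m along the rod.
Components: V_Px = −rω sinθ − a·ω_rod·sinφ = -1.7584 m/s;  V_Py = rω cosθ + a·ω_rod·cosφ = +1.516 m/s.
|V_P| = √(V_Px² + V_Py²) = 2.3217 m/s.

2.32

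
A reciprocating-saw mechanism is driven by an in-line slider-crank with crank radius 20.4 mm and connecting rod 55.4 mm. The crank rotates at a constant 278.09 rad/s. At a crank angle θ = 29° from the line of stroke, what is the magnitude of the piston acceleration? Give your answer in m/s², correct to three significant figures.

1710

ω = 278.1 rad/s
x(θ) = r cosθ + √(L² − r² sin²θ); with ω constant, a = ω²·d²x/dθ².
d²x/dθ² = −r cosθ − r²(cos2θ)/√u − r⁴ sin²2θ/(4u^{3/2}),  u = L² − r² sin²θ = 0.00297135 m².
Substituting r = 0.0204 m, L = 0.0554 m, θ = 29°: d²x/dθ² = -0.02208 m.
a = ω²·d²x/dθ² = (278.1)²·(-0.02208) = -1707.6 m/s²;  |a| = 1707.6 m/s².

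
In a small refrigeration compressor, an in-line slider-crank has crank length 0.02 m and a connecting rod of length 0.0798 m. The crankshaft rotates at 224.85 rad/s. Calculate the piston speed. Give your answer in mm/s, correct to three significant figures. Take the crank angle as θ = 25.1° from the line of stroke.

2340

ω = 224.8 rad/s
For an in-line slider-crank, x = r cosθ + √(L² − r² sin²θ), so v = −rω sinθ·[1 + r cosθ/√(L² − r² sin²θ)].
With r = 0.02 m, L = 0.0798 m, θ = 25.1°: √(L² − r² sin²θ) = 0.079348 m.
v = −0.02·224.8·0.42420·[1 + 0.02·0.90557/0.079348] = -2.343 m/s.
|v| = 2.343 m/s = 2343 mm/s.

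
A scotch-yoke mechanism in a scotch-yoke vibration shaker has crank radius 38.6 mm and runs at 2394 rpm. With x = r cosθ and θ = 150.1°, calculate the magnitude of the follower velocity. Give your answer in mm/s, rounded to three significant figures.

ω = 250.7 rad/s (from 2394 rpm).
x = r cosθ ⇒ ẋ = −rω sinθ.
|v| = rω|sinθ| = 0.0386·250.7·|sin 150.1°| = 4.8239 m/s = 4823.9 mm/s.

4820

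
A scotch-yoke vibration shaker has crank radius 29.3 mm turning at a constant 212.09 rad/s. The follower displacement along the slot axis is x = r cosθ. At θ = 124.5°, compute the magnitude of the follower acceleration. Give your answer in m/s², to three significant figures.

ω = 212.1 rad/s
x = r cosθ ⇒ ẍ = −rω² cosθ (ω constant).
|a| = rω²|cosθ| = 0.0293·(212.1)²·|cos 124.5°| = 746.51 m/s².

747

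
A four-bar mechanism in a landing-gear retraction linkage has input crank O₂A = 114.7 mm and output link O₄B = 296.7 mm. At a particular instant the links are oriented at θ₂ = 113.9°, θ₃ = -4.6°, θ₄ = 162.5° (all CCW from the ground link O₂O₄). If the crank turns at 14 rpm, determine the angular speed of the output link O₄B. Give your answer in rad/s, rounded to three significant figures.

2.23

ω₂ = 1.466 rad/s (from 14 rpm).
Differentiating the loop-closure r₂e^{iθ₂}+r₃e^{iθ₃}=r₁+r₄e^{iθ₄} gives r₂ω₂e^{iθ₂}+r₃ω₃e^{iθ₃}=r₄ω₄e^{iθ₄}.
Eliminating the other unknown: ω₄ = r₂ω₂ sin(θ₂−θ₃) / [r₄ sin(θ₄−θ₃)].
Numerator sine = +0.87882; denominator sine = +0.22325.
Result = 0.1147·1.466·(+0.87882) / (0.2967·(+0.22325)) = +2.2311 rad/s; magnitude 2.2311 rad/s.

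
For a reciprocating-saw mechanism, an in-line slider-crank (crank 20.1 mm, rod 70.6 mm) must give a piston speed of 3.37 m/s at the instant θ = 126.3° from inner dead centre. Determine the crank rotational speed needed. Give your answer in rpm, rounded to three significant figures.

2400

For an in-line slider-crank, |v_piston| = rω|sinθ|·[1 + r cosθ/√(L² − r² sin²θ)].
With r = 0.0201 m, L = 0.0706 m, θ = 126.3°: the bracketed kinematic factor |dx/dθ| = 0.013394 m.
ω = v/|dx/dθ| = 3.37/0.013394 = 251.61 rad/s.
N = 60ω/(2π) = 2402.7 rpm.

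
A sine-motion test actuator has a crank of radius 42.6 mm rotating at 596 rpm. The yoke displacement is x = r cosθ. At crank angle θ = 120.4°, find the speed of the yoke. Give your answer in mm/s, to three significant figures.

2290

ω = 62.41 rad/s (from 596 rpm).
x = r cosθ ⇒ ẋ = −rω sinθ.
|v| = rω|sinθ| = 0.0426·62.41·|sin 120.4°| = 2.2932 m/s = 2293.2 mm/s.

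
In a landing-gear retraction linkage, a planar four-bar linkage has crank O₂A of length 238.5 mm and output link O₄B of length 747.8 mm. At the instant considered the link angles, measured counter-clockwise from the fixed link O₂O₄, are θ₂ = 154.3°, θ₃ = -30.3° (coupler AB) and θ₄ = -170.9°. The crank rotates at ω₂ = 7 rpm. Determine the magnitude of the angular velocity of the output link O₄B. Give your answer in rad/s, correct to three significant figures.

ω₂ = 0.733 rad/s (from 7 rpm).
Differentiating the loop-closure r₂e^{iθ₂}+r₃e^{iθ₃}=r₁+r₄e^{iθ₄} gives r₂ω₂e^{iθ₂}+r₃ω₃e^{iθ₃}=r₄ω₄e^{iθ₄}.
Eliminating the other unknown: ω₄ = r₂ω₂ sin(θ₂−θ₃) / [r₄ sin(θ₄−θ₃)].
Numerator sine = -0.08020; denominator sine = -0.63473.
Result = 0.2385·0.733·(-0.08020) / (0.7478·(-0.63473)) = +0.02954 rad/s; magnitude 0.02954 rad/s.

0.0295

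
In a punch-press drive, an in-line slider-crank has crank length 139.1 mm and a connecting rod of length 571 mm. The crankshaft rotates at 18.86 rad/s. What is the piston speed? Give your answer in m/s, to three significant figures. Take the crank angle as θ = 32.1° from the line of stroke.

ω = 18.86 rad/s
For an in-line slider-crank, x = r cosθ + √(L² − r² sin²θ), so v = −rω sinθ·[1 + r cosθ/√(L² − r² sin²θ)].
With r = 0.1391 m, L = 0.571 m, θ = 32.1°: √(L² − r² sin²θ) = 0.5662 m.
v = −0.1391·18.86·0.53140·[1 + 0.1391·0.84712/0.5662] = -1.6842 m/s.
|v| = 1.6842 m/s.

1.68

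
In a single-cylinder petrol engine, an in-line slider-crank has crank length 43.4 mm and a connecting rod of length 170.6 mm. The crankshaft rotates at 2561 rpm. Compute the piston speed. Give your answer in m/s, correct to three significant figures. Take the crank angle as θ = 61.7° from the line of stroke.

ω = 2π·2561/60 = 268.2 rad/s
For an in-line slider-crank, x = r cosθ + √(L² − r² sin²θ), so v = −rω sinθ·[1 + r cosθ/√(L² − r² sin²θ)].
With r = 0.0434 m, L = 0.1706 m, θ = 61.7°: √(L² − r² sin²θ) = 0.16627 m.
v = −0.0434·268.2·0.88048·[1 + 0.0434·0.47409/0.16627] = -11.516 m/s.
|v| = 11.516 m/s.

11.5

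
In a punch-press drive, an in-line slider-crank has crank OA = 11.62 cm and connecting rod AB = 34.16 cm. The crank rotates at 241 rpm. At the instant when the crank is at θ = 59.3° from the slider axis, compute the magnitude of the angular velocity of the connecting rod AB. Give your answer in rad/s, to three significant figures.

4.58

ω = 25.24 rad/s (converted from 241 rpm).
The rod makes angle φ with the slider axis where L sinφ = r sinθ; differentiating, L cosφ·φ̇ = r ω cosθ.
L cosφ = √(L² − r² sin²θ) = 0.32666 m.
|ω_rod| = r ω |cosθ| / √(L² − r² sin²θ) = 0.1162·25.24·0.51054/0.32666 = 4.5834 rad/s.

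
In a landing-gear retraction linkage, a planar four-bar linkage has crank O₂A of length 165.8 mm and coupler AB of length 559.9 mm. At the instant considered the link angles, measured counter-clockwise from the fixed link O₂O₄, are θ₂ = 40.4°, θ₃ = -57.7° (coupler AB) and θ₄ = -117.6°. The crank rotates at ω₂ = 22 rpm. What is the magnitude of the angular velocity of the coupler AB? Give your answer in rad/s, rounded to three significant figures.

ω₂ = 2.304 rad/s (from 22 rpm).
Differentiating the loop-closure r₂e^{iθ₂}+r₃e^{iθ₃}=r₁+r₄e^{iθ₄} gives r₂ω₂e^{iθ₂}+r₃ω₃e^{iθ₃}=r₄ω₄e^{iθ₄}.
Eliminating the other unknown: ω₃ = r₂ω₂ sin(θ₄−θ₂) / [r₃ sin(θ₃−θ₄)].
Numerator sine = -0.37461; denominator sine = +0.86515.
Result = 0.1658·2.304·(-0.37461) / (0.5599·(+0.86515)) = -0.2954 rad/s; magnitude 0.2954 rad/s.

0.295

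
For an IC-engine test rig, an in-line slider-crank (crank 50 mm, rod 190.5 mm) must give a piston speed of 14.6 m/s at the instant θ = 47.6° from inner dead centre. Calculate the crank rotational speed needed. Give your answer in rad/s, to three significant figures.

For an in-line slider-crank, |v_piston| = rω|sinθ|·[1 + r cosθ/√(L² − r² sin²θ)].
With r = 0.05 m, L = 0.1905 m, θ = 47.6°: the bracketed kinematic factor |dx/dθ| = 0.043584 m.
ω = v/|dx/dθ| = 14.6/0.043584 = 334.99 rad/s.

335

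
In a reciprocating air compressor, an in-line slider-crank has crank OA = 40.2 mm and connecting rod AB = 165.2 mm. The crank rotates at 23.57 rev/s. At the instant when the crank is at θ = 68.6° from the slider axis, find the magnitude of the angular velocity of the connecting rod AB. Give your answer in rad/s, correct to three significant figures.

ω = 148.1 rad/s (converted from 23.57 rev/s).
The rod makes angle φ with the slider axis where L sinφ = r sinθ; differentiating, L cosφ·φ̇ = r ω cosθ.
L cosφ = √(L² − r² sin²θ) = 0.1609 m.
|ω_rod| = r ω |cosθ| / √(L² − r² sin²θ) = 0.0402·148.1·0.36488/0.1609 = 13.5 rad/s.

13.5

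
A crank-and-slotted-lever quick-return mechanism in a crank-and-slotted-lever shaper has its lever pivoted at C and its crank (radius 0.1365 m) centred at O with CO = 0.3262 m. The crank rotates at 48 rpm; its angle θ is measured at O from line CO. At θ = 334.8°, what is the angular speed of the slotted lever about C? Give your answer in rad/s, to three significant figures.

1.44

ω = 5.027 rad/s (from 48 rpm).
Crank pin A relative to C: A = (d + r cosθ, r sinθ); lever angle φ = atan2(r sinθ, d + r cosθ).
Differentiating tanφ: φ̇ = rω(d cosθ + r)/(d² + r² + 2dr cosθ).
d² + r² + 2dr cosθ = |CA|² = 0.205616 m²;  d cosθ + r = +0.43165 m.
|ω_lever| = |0.1365·5.027·+0.43165| / 0.205616 = 1.4404 rad/s.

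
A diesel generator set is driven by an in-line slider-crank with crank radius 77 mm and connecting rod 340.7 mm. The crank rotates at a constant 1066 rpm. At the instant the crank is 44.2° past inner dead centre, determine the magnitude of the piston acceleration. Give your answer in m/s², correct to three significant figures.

697

ω = 2π·1066/60 = 111.6 rad/s
x(θ) = r cosθ + √(L² − r² sin²θ); with ω constant, a = ω²·d²x/dθ².
d²x/dθ² = −r cosθ − r²(cos2θ)/√u − r⁴ sin²2θ/(4u^{3/2}),  u = L² − r² sin²θ = 0.113195 m².
Substituting r = 0.077 m, L = 0.3407 m, θ = 44.2°: d²x/dθ² = -0.055925 m.
a = ω²·d²x/dθ² = (111.6)²·(-0.055925) = -696.91 m/s²;  |a| = 696.91 m/s².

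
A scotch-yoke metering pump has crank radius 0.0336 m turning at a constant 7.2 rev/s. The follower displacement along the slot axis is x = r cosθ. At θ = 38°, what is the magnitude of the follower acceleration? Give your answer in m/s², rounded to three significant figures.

ω = 45.24 rad/s (from 7.2 rev/s).
x = r cosθ ⇒ ẍ = −rω² cosθ (ω constant).
|a| = rω²|cosθ| = 0.0336·(45.24)²·|cos 38°| = 54.187 m/s².

54.2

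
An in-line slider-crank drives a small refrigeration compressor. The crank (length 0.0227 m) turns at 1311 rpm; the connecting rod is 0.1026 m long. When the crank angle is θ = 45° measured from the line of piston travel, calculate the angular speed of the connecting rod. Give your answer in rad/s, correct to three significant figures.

21.7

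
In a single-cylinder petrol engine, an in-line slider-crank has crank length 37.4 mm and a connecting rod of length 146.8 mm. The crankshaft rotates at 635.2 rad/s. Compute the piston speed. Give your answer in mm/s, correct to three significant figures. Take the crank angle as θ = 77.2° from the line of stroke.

24500

ω = 635.2 rad/s
For an in-line slider-crank, x = r cosθ + √(L² − r² sin²θ), so v = −rω sinθ·[1 + r cosθ/√(L² − r² sin²θ)].
With r = 0.0374 m, L = 0.1468 m, θ = 77.2°: √(L² − r² sin²θ) = 0.1422 m.
v = −0.0374·635.2·0.97515·[1 + 0.0374·0.22155/0.1422] = -24.516 m/s.
|v| = 24.516 m/s = 24516 mm/s.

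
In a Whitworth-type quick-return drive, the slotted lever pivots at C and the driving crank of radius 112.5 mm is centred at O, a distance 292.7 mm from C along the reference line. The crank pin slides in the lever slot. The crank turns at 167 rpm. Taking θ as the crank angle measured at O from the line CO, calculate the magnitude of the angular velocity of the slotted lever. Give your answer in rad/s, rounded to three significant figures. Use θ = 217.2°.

5.17

ω = 17.49 rad/s (from 167 rpm).
Crank pin A relative to C: A = (d + r cosθ, r sinθ); lever angle φ = atan2(r sinθ, d + r cosθ).
Differentiating tanφ: φ̇ = rω(d cosθ + r)/(d² + r² + 2dr cosθ).
d² + r² + 2dr cosθ = |CA|² = 0.0458721 m²;  d cosθ + r = -0.12064 m.
|ω_lever| = |0.1125·17.49·-0.12064| / 0.0458721 = 5.1744 rad/s.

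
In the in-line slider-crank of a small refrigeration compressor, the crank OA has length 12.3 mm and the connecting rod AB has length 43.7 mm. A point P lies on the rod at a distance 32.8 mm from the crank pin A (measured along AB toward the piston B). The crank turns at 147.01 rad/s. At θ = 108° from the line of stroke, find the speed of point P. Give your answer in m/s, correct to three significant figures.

1.61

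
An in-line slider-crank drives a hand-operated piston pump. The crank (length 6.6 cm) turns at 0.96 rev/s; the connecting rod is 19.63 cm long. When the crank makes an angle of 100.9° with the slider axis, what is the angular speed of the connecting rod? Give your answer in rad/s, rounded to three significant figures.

ω = 6.032 rad/s (converted from 0.96 rev/s).
The rod makes angle φ with the slider axis where L sinφ = r sinθ; differentiating, L cosφ·φ̇ = r ω cosθ.
L cosφ = √(L² − r² sin²θ) = 0.18529 m.
|ω_rod| = r ω |cosθ| / √(L² − r² sin²θ) = 0.066·6.032·0.18910/0.18529 = 0.40627 rad/s.

0.406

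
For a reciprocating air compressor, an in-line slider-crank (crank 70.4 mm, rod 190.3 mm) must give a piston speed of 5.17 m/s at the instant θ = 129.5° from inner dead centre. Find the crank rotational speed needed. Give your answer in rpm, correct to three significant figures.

For an in-line slider-crank, |v_piston| = rω|sinθ|·[1 + r cosθ/√(L² − r² sin²θ)].
With r = 0.0704 m, L = 0.1903 m, θ = 129.5°: the bracketed kinematic factor |dx/dθ| = 0.040985 m.
ω = v/|dx/dθ| = 5.17/0.040985 = 126.14 rad/s.
N = 60ω/(2π) = 1204.6 rpm.

1200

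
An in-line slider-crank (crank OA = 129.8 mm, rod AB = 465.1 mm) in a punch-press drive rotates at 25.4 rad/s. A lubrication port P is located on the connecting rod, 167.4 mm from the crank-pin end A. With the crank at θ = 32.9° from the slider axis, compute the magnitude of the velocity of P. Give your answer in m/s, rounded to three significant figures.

2.63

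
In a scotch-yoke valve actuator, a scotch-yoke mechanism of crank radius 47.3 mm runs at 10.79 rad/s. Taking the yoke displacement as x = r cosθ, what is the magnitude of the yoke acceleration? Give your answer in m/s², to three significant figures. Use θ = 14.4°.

5.33

ω = 10.79 rad/s
x = r cosθ ⇒ ẍ = −rω² cosθ (ω constant).
|a| = rω²|cosθ| = 0.0473·(10.79)²·|cos 14.4°| = 5.3339 m/s².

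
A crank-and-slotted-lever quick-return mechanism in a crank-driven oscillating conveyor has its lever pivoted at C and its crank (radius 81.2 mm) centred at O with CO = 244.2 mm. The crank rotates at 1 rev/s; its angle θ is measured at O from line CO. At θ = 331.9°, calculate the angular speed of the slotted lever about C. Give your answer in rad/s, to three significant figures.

1.50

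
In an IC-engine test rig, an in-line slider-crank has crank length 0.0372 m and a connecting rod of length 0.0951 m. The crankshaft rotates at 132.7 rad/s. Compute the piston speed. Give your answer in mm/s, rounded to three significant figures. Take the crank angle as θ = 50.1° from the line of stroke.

4780

ω = 132.7 rad/s
For an in-line slider-crank, x = r cosθ + √(L² − r² sin²θ), so v = −rω sinθ·[1 + r cosθ/√(L² − r² sin²θ)].
With r = 0.0372 m, L = 0.0951 m, θ = 50.1°: √(L² − r² sin²θ) = 0.090717 m.
v = −0.0372·132.7·0.76717·[1 + 0.0372·0.64145/0.090717] = -4.7832 m/s.
|v| = 4.7832 m/s = 4783.2 mm/s.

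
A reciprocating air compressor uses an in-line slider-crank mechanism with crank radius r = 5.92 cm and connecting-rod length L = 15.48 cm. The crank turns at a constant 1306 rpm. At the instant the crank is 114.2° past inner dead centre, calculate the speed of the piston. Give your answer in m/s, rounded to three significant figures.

6.15

ω = 2π·1306/60 = 136.8 rad/s
For an in-line slider-crank, x = r cosθ + √(L² − r² sin²θ), so v = −rω sinθ·[1 + r cosθ/√(L² − r² sin²θ)].
With r = 0.0592 m, L = 0.1548 m, θ = 114.2°: √(L² − r² sin²θ) = 0.14508 m.
v = −0.0592·136.8·0.91212·[1 + 0.0592·-0.40992/0.14508] = -6.1496 m/s.
|v| = 6.1496 m/s.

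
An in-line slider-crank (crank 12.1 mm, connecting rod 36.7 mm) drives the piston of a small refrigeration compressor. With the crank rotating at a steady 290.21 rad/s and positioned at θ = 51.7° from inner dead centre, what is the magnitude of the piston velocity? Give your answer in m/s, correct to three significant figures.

3.34

ω = 290.2 rad/s
For an in-line slider-crank, x = r cosθ + √(L² − r² sin²θ), so v = −rω sinθ·[1 + r cosθ/√(L² − r² sin²θ)].
With r = 0.0121 m, L = 0.0367 m, θ = 51.7°: √(L² − r² sin²θ) = 0.03545 m.
v = −0.0121·290.2·0.78478·[1 + 0.0121·0.61978/0.03545] = -3.3387 m/s.
|v| = 3.3387 m/s.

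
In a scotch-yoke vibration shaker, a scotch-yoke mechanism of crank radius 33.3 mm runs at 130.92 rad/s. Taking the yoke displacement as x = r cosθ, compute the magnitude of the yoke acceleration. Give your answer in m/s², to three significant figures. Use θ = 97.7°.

76.5

ω = 130.9 rad/s
x = r cosθ ⇒ ẍ = −rω² cosθ (ω constant).
|a| = rω²|cosθ| = 0.0333·(130.9)²·|cos 97.7°| = 76.474 m/s².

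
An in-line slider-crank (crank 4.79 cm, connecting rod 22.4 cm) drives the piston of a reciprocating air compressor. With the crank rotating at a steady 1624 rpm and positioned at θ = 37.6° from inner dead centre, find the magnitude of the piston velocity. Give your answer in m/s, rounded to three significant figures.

ω = 2π·1624/60 = 170.1 rad/s
For an in-line slider-crank, x = r cosθ + √(L² − r² sin²θ), so v = −rω sinθ·[1 + r cosθ/√(L² − r² sin²θ)].
With r = 0.0479 m, L = 0.224 m, θ = 37.6°: √(L² − r² sin²θ) = 0.22209 m.
v = −0.0479·170.1·0.61015·[1 + 0.0479·0.79229/0.22209] = -5.8197 m/s.
|v| = 5.8197 m/s.

5.82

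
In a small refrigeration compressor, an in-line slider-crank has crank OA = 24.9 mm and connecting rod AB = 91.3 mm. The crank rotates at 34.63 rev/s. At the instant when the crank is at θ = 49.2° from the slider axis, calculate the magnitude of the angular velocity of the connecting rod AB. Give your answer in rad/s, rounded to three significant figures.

39.6

ω = 217.6 rad/s (converted from 34.63 rev/s).
The rod makes angle φ with the slider axis where L sinφ = r sinθ; differentiating, L cosφ·φ̇ = r ω cosθ.
L cosφ = √(L² − r² sin²θ) = 0.089333 m.
|ω_rod| = r ω |cosθ| / √(L² − r² sin²θ) = 0.0249·217.6·0.65342/0.089333 = 39.629 rad/s.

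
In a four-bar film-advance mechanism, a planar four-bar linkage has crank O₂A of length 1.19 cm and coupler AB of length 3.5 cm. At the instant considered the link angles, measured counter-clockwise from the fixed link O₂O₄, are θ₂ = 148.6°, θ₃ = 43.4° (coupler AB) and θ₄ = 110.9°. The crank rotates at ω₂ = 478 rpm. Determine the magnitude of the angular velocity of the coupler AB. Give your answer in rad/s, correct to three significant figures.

11.3

ω₂ = 50.06 rad/s (from 478 rpm).
Differentiating the loop-closure r₂e^{iθ₂}+r₃e^{iθ₃}=r₁+r₄e^{iθ₄} gives r₂ω₂e^{iθ₂}+r₃ω₃e^{iθ₃}=r₄ω₄e^{iθ₄}.
Eliminating the other unknown: ω₃ = r₂ω₂ sin(θ₄−θ₂) / [r₃ sin(θ₃−θ₄)].
Numerator sine = -0.61153; denominator sine = -0.92388.
Result = 0.0119·50.06·(-0.61153) / (0.035·(-0.92388)) = +11.265 rad/s; magnitude 11.265 rad/s.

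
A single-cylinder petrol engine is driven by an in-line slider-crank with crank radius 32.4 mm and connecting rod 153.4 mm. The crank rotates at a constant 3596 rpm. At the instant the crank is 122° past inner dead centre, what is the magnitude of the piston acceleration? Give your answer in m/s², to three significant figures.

2860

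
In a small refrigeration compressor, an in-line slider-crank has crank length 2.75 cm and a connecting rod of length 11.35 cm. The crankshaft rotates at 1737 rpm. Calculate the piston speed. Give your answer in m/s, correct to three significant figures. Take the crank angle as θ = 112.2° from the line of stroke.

4.20

ω = 2π·1737/60 = 181.9 rad/s
For an in-line slider-crank, x = r cosθ + √(L² − r² sin²θ), so v = −rω sinθ·[1 + r cosθ/√(L² − r² sin²θ)].
With r = 0.0275 m, L = 0.1135 m, θ = 112.2°: √(L² − r² sin²θ) = 0.11061 m.
v = −0.0275·181.9·0.92587·[1 + 0.0275·-0.37784/0.11061] = -4.1963 m/s.
|v| = 4.1963 m/s.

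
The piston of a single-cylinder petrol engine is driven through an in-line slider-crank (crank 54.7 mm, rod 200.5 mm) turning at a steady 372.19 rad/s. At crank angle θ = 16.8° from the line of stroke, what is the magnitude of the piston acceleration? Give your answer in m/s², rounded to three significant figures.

8990

ω = 372.2 rad/s
x(θ) = r cosθ + √(L² − r² sin²θ); with ω constant, a = ω²·d²x/dθ².
d²x/dθ² = −r cosθ − r²(cos2θ)/√u − r⁴ sin²2θ/(4u^{3/2}),  u = L² − r² sin²θ = 0.0399503 m².
Substituting r = 0.0547 m, L = 0.2005 m, θ = 16.8°: d²x/dθ² = -0.06492 m.
a = ω²·d²x/dθ² = (372.2)²·(-0.06492) = -8993 m/s²;  |a| = 8993 m/s².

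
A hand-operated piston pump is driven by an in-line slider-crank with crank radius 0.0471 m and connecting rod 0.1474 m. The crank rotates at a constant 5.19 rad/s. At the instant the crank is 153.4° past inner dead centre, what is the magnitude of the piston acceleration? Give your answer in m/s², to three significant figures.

ω = 5.19 rad/s
x(θ) = r cosθ + √(L² − r² sin²θ); with ω constant, a = ω²·d²x/dθ².
d²x/dθ² = −r cosθ − r²(cos2θ)/√u − r⁴ sin²2θ/(4u^{3/2}),  u = L² − r² sin²θ = 0.021282 m².
Substituting r = 0.0471 m, L = 0.1474 m, θ = 153.4°: d²x/dθ² = +0.032751 m.
a = ω²·d²x/dθ² = (5.19)²·(+0.032751) = +0.88219 m/s²;  |a| = 0.88219 m/s².

0.882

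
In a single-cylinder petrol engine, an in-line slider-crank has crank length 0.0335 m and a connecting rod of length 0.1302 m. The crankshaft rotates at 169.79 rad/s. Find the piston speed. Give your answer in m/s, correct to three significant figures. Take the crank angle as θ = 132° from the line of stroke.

3.49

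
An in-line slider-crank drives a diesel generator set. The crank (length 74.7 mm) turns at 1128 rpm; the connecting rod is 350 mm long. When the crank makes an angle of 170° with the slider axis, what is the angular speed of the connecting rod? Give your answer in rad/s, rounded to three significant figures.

24.8

ω = 118.1 rad/s (converted from 1128 rpm).
The rod makes angle φ with the slider axis where L sinφ = r sinθ; differentiating, L cosφ·φ̇ = r ω cosθ.
L cosφ = √(L² − r² sin²θ) = 0.34976 m.
|ω_rod| = r ω |cosθ| / √(L² − r² sin²θ) = 0.0747·118.1·0.98481/0.34976 = 24.845 rad/s.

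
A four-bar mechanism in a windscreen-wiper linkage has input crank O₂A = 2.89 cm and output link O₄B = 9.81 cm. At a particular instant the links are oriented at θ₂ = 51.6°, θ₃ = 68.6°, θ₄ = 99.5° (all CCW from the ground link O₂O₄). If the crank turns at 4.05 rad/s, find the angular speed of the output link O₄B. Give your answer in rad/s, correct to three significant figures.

0.679

ω₂ = 4.05 rad/s
Differentiating the loop-closure r₂e^{iθ₂}+r₃e^{iθ₃}=r₁+r₄e^{iθ₄} gives r₂ω₂e^{iθ₂}+r₃ω₃e^{iθ₃}=r₄ω₄e^{iθ₄}.
Eliminating the other unknown: ω₄ = r₂ω₂ sin(θ₂−θ₃) / [r₄ sin(θ₄−θ₃)].
Numerator sine = -0.29237; denominator sine = +0.51354.
Result = 0.0289·4.05·(-0.29237) / (0.0981·(+0.51354)) = -0.67927 rad/s; magnitude 0.67927 rad/s.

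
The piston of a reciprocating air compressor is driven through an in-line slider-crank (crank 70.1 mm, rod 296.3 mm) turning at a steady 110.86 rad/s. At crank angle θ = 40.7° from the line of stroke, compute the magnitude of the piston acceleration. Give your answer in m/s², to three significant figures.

ω = 110.9 rad/s
x(θ) = r cosθ + √(L² − r² sin²θ); with ω constant, a = ω²·d²x/dθ².
d²x/dθ² = −r cosθ − r²(cos2θ)/√u − r⁴ sin²2θ/(4u^{3/2}),  u = L² − r² sin²θ = 0.0857041 m².
Substituting r = 0.0701 m, L = 0.2963 m, θ = 40.7°: d²x/dθ² = -0.05589 m.
a = ω²·d²x/dθ² = (110.9)²·(-0.05589) = -686.89 m/s²;  |a| = 686.89 m/s².

687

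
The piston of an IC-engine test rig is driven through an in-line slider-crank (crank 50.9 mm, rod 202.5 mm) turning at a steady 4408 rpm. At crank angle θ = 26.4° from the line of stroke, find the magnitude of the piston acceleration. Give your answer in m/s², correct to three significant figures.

11400

ω = 2π·4408/60 = 461.6 rad/s
x(θ) = r cosθ + √(L² − r² sin²θ); with ω constant, a = ω²·d²x/dθ².
d²x/dθ² = −r cosθ − r²(cos2θ)/√u − r⁴ sin²2θ/(4u^{3/2}),  u = L² − r² sin²θ = 0.040494 m².
Substituting r = 0.0509 m, L = 0.2025 m, θ = 26.4°: d²x/dθ² = -0.053506 m.
a = ω²·d²x/dθ² = (461.6)²·(-0.053506) = -11401 m/s²;  |a| = 11401 m/s².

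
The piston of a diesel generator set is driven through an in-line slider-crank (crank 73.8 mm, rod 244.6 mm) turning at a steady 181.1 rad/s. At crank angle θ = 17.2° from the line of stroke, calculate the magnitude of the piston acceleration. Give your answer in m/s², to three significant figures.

ω = 181.1 rad/s
x(θ) = r cosθ + √(L² − r² sin²θ); with ω constant, a = ω²·d²x/dθ².
d²x/dθ² = −r cosθ − r²(cos2θ)/√u − r⁴ sin²2θ/(4u^{3/2}),  u = L² − r² sin²θ = 0.0593529 m².
Substituting r = 0.0738 m, L = 0.2446 m, θ = 17.2°: d²x/dθ² = -0.089109 m.
a = ω²·d²x/dθ² = (181.1)²·(-0.089109) = -2922.5 m/s²;  |a| = 2922.5 m/s².

2920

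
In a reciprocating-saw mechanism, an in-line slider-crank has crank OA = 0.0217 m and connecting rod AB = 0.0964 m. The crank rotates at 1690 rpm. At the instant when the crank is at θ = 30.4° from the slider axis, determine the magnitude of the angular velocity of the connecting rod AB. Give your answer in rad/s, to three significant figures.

34.6

ω = 177 rad/s (converted from 1690 rpm).
The rod makes angle φ with the slider axis where L sinφ = r sinθ; differentiating, L cosφ·φ̇ = r ω cosθ.
L cosφ = √(L² − r² sin²θ) = 0.095773 m.
|ω_rod| = r ω |cosθ| / √(L² − r² sin²θ) = 0.0217·177·0.86251/0.095773 = 34.586 rad/s.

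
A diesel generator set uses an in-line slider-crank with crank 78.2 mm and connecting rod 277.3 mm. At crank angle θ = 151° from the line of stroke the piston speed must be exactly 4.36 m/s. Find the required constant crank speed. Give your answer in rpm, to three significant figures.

For an in-line slider-crank, |v_piston| = rω|sinθ|·[1 + r cosθ/√(L² − r² sin²θ)].
With r = 0.0782 m, L = 0.2773 m, θ = 151°: the bracketed kinematic factor |dx/dθ| = 0.028473 m.
ω = v/|dx/dθ| = 4.36/0.028473 = 153.13 rad/s.
N = 60ω/(2π) = 1462.3 rpm.

1460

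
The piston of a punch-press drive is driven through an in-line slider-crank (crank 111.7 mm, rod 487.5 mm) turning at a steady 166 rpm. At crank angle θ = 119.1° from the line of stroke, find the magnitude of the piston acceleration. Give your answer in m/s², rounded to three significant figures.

ω = 2π·166/60 = 17.38 rad/s
x(θ) = r cosθ + √(L² − r² sin²θ); with ω constant, a = ω²·d²x/dθ².
d²x/dθ² = −r cosθ − r²(cos2θ)/√u − r⁴ sin²2θ/(4u^{3/2}),  u = L² − r² sin²θ = 0.22813 m².
Substituting r = 0.1117 m, L = 0.4875 m, θ = 119.1°: d²x/dθ² = +0.067831 m.
a = ω²·d²x/dθ² = (17.38)²·(+0.067831) = +20.498 m/s²;  |a| = 20.498 m/s².

20.5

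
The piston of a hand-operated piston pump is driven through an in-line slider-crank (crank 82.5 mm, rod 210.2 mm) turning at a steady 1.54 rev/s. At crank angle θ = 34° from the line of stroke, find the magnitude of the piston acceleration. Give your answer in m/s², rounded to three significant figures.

ω = 2π·1.54 = 9.676 rad/s
x(θ) = r cosθ + √(L² − r² sin²θ); with ω constant, a = ω²·d²x/dθ².
d²x/dθ² = −r cosθ − r²(cos2θ)/√u − r⁴ sin²2θ/(4u^{3/2}),  u = L² − r² sin²θ = 0.0420557 m².
Substituting r = 0.0825 m, L = 0.2102 m, θ = 34°: d²x/dθ² = -0.081983 m.
a = ω²·d²x/dθ² = (9.676)²·(-0.081983) = -7.6758 m/s²;  |a| = 7.6758 m/s².

7.68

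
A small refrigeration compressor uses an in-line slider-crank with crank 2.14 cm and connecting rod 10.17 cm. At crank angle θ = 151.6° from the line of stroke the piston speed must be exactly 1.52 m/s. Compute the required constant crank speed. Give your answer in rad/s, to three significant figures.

For an in-line slider-crank, |v_piston| = rω|sinθ|·[1 + r cosθ/√(L² − r² sin²θ)].
With r = 0.0214 m, L = 0.1017 m, θ = 151.6°: the bracketed kinematic factor |dx/dθ| = 0.0082849 m.
ω = v/|dx/dθ| = 1.52/0.0082849 = 183.47 rad/s.

183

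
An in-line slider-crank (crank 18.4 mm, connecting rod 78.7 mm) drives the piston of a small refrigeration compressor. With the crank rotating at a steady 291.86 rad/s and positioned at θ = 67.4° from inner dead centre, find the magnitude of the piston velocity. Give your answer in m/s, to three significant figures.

ω = 291.9 rad/s
For an in-line slider-crank, x = r cosθ + √(L² − r² sin²θ), so v = −rω sinθ·[1 + r cosθ/√(L² − r² sin²θ)].
With r = 0.0184 m, L = 0.0787 m, θ = 67.4°: √(L² − r² sin²θ) = 0.076845 m.
v = −0.0184·291.9·0.92321·[1 + 0.0184·0.38430/0.076845] = -5.4141 m/s.
|v| = 5.4141 m/s.

5.41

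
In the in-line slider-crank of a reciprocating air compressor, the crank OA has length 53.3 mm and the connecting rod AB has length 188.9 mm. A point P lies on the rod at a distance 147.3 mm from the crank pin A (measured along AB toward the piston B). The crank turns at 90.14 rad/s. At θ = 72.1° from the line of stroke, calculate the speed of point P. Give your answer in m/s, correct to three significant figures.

4.90

ω = 90.14 rad/s.  Crank-pin speed |V_A| = rω = 4.8045 m/s, perpendicular to OA.
Rod angle: sinφ = −(r/L) sinθ ⇒ φ = -15.575°; ω_rod = −rω cosθ/√(L²−r²sin²θ) = -8.1153 rad/s.
V_P = V_A + ω_rod × AP, with AP = 0.1473 m along the rod.
Components: V_Px = −rω sinθ − a·ω_rod·sinφ = -4.8929 m/s;  V_Py = rω cosθ + a·ω_rod·cosφ = +0.3252 m/s.
|V_P| = √(V_Px² + V_Py²) = 4.9037 m/s.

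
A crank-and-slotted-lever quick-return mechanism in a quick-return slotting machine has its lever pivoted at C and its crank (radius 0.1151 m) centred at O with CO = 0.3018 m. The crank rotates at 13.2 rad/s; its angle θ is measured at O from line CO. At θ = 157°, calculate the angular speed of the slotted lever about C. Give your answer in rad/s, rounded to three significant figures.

6.12

ω = 13.2 rad/s
Crank pin A relative to C: A = (d + r cosθ, r sinθ); lever angle φ = atan2(r sinθ, d + r cosθ).
Differentiating tanφ: φ̇ = rω(d cosθ + r)/(d² + r² + 2dr cosθ).
d² + r² + 2dr cosθ = |CA|² = 0.0403798 m²;  d cosθ + r = -0.16271 m.
|ω_lever| = |0.1151·13.2·-0.16271| / 0.0403798 = 6.122 rad/s.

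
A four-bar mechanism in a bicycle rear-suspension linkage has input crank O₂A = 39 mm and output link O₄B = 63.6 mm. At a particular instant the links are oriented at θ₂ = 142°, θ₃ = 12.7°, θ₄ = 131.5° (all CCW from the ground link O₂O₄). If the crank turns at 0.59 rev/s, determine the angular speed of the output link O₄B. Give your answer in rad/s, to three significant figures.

2.01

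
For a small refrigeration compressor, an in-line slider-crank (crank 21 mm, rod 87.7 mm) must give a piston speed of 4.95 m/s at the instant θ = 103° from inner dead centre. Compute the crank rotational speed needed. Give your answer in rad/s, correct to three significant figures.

For an in-line slider-crank, |v_piston| = rω|sinθ|·[1 + r cosθ/√(L² − r² sin²θ)].
With r = 0.021 m, L = 0.0877 m, θ = 103°: the bracketed kinematic factor |dx/dθ| = 0.019328 m.
ω = v/|dx/dθ| = 4.95/0.019328 = 256.1 rad/s.

256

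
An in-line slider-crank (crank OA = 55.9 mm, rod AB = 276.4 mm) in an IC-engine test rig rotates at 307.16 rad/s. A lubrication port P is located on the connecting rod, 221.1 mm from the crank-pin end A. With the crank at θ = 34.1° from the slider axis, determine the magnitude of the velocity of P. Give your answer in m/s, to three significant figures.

11.3

ω = 307.2 rad/s.  Crank-pin speed |V_A| = rω = 17.17 m/s, perpendicular to OA.
Rod angle: sinφ = −(r/L) sinθ ⇒ φ = -6.511°; ω_rod = −rω cosθ/√(L²−r²sin²θ) = -51.774 rad/s.
V_P = V_A + ω_rod × AP, with AP = 0.2211 m along the rod.
Components: V_Px = −rω sinθ − a·ω_rod·sinφ = -10.924 m/s;  V_Py = rω cosθ + a·ω_rod·cosφ = +2.8446 m/s.
|V_P| = √(V_Px² + V_Py²) = 11.289 m/s.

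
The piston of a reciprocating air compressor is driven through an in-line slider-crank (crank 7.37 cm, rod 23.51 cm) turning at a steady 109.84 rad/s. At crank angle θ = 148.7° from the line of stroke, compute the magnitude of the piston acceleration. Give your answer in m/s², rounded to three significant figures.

624

ω = 109.8 rad/s
x(θ) = r cosθ + √(L² − r² sin²θ); with ω constant, a = ω²·d²x/dθ².
d²x/dθ² = −r cosθ − r²(cos2θ)/√u − r⁴ sin²2θ/(4u^{3/2}),  u = L² − r² sin²θ = 0.053806 m².
Substituting r = 0.0737 m, L = 0.2351 m, θ = 148.7°: d²x/dθ² = +0.051732 m.
a = ω²·d²x/dθ² = (109.8)²·(+0.051732) = +624.13 m/s²;  |a| = 624.13 m/s².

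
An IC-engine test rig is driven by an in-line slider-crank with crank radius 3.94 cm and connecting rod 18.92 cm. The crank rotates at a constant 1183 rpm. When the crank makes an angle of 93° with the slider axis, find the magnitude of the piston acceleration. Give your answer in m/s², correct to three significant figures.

160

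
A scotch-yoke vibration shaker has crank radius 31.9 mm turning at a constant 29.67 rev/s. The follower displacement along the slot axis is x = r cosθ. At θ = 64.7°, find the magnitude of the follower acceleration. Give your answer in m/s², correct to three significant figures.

474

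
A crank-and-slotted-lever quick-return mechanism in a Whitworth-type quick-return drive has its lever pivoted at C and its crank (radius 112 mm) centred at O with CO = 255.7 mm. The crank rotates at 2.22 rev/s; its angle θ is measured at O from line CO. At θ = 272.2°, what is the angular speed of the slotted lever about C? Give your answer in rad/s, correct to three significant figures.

2.38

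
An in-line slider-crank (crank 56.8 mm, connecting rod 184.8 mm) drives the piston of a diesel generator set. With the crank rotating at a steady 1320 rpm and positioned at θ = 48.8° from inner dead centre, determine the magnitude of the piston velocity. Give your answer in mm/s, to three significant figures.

ω = 2π·1320/60 = 138.2 rad/s
For an in-line slider-crank, x = r cosθ + √(L² − r² sin²θ), so v = −rω sinθ·[1 + r cosθ/√(L² − r² sin²θ)].
With r = 0.0568 m, L = 0.1848 m, θ = 48.8°: √(L² − r² sin²θ) = 0.17979 m.
v = −0.0568·138.2·0.75241·[1 + 0.0568·0.65869/0.17979] = -7.1369 m/s.
|v| = 7.1369 m/s = 7136.9 mm/s.

7140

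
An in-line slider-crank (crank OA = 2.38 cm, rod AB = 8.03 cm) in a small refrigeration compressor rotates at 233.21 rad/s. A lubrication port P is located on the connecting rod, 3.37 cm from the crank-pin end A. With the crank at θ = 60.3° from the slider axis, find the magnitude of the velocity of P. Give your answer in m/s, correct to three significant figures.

ω = 233.2 rad/s.  Crank-pin speed |V_A| = rω = 5.5504 m/s, perpendicular to OA.
Rod angle: sinφ = −(r/L) sinθ ⇒ φ = -14.919°; ω_rod = −rω cosθ/√(L²−r²sin²θ) = -35.441 rad/s.
V_P = V_A + ω_rod × AP, with AP = 0.0337 m along the rod.
Components: V_Px = −rω sinθ − a·ω_rod·sinφ = -5.1287 m/s;  V_Py = rω cosθ + a·ω_rod·cosφ = +1.5959 m/s.
|V_P| = √(V_Px² + V_Py²) = 5.3713 m/s.

5.37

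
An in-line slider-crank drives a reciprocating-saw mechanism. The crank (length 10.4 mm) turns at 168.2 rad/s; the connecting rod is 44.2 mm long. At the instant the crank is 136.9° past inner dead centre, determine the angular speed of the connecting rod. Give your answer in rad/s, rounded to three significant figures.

ω = 168.2 rad/s
The rod makes angle φ with the slider axis where L sinφ = r sinθ; differentiating, L cosφ·φ̇ = r ω cosθ.
L cosφ = √(L² − r² sin²θ) = 0.043625 m.
|ω_rod| = r ω |cosθ| / √(L² − r² sin²θ) = 0.0104·168.2·0.73016/0.043625 = 29.278 rad/s.

29.3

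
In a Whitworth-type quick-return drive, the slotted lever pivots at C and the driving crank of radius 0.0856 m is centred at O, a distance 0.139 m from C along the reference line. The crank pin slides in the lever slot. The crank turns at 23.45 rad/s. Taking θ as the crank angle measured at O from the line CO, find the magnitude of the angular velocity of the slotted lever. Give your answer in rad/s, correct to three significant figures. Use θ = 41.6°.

ω = 23.45 rad/s
Crank pin A relative to C: A = (d + r cosθ, r sinθ); lever angle φ = atan2(r sinθ, d + r cosθ).
Differentiating tanφ: φ̇ = rω(d cosθ + r)/(d² + r² + 2dr cosθ).
d² + r² + 2dr cosθ = |CA|² = 0.0444436 m²;  d cosθ + r = +0.18954 m.
|ω_lever| = |0.0856·23.45·+0.18954| / 0.0444436 = 8.5609 rad/s.

8.56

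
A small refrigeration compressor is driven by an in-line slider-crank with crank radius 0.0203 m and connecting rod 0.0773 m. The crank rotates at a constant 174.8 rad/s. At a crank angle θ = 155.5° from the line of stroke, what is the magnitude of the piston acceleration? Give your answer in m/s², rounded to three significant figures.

455

ω = 174.8 rad/s
x(θ) = r cosθ + √(L² − r² sin²θ); with ω constant, a = ω²·d²x/dθ².
d²x/dθ² = −r cosθ − r²(cos2θ)/√u − r⁴ sin²2θ/(4u^{3/2}),  u = L² − r² sin²θ = 0.00590442 m².
Substituting r = 0.0203 m, L = 0.0773 m, θ = 155.5°: d²x/dθ² = +0.014901 m.
a = ω²·d²x/dθ² = (174.8)²·(+0.014901) = +455.29 m/s²;  |a| = 455.29 m/s².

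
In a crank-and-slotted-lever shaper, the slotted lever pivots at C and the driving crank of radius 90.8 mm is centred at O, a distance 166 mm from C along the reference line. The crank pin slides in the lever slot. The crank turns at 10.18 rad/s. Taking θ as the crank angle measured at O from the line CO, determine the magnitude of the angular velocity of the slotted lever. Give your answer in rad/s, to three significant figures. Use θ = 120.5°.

0.295

ω = 10.18 rad/s
Crank pin A relative to C: A = (d + r cosθ, r sinθ); lever angle φ = atan2(r sinθ, d + r cosθ).
Differentiating tanφ: φ̇ = rω(d cosθ + r)/(d² + r² + 2dr cosθ).
d² + r² + 2dr cosθ = |CA|² = 0.0205006 m²;  d cosθ + r = +0.0065486 m.
|ω_lever| = |0.0908·10.18·+0.0065486| / 0.0205006 = 0.29527 rad/s.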